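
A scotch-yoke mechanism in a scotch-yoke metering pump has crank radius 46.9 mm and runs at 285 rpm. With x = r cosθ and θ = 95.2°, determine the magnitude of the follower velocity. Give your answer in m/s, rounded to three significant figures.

1.39

ω = 29.85 rad/s (from 285 rpm).
x = r cosθ ⇒ ẋ = −rω sinθ.
|v| = rω|sinθ| = 0.0469·29.85·|sin 95.2°| = 1.394 m/s.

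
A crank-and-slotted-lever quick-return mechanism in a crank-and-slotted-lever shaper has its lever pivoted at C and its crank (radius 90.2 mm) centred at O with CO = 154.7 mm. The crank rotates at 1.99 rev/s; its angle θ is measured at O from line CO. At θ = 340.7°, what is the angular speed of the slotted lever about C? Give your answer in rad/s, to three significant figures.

4.56

ω = 12.5 rad/s (from 1.99 rev/s).
Crank pin A relative to C: A = (d + r cosθ, r sinθ); lever angle φ = atan2(r sinθ, d + r cosθ).
Differentiating tanφ: φ̇ = rω(d cosθ + r)/(d² + r² + 2dr cosθ).
d² + r² + 2dr cosθ = |CA|² = 0.0584076 m²;  d cosθ + r = +0.23621 m.
|ω_lever| = |0.0902·12.5·+0.23621| / 0.0584076 = 4.561 rad/s.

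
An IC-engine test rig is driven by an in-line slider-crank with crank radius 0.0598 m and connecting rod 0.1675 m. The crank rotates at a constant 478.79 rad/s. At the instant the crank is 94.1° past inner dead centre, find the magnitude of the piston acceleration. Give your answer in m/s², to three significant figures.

6160

ω = 478.8 rad/s
x(θ) = r cosθ + √(L² − r² sin²θ); with ω constant, a = ω²·d²x/dθ².
d²x/dθ² = −r cosθ − r²(cos2θ)/√u − r⁴ sin²2θ/(4u^{3/2}),  u = L² − r² sin²θ = 0.0244985 m².
Substituting r = 0.0598 m, L = 0.1675 m, θ = 94.1°: d²x/dθ² = +0.026872 m.
a = ω²·d²x/dθ² = (478.8)²·(+0.026872) = +6160.2 m/s²;  |a| = 6160.2 m/s².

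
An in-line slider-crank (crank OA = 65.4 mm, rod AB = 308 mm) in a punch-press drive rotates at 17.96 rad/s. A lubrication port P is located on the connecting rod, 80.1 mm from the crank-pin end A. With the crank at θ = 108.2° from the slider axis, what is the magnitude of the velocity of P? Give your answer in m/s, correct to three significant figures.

ω = 17.96 rad/s.  Crank-pin speed |V_A| = rω = 1.1746 m/s, perpendicular to OA.
Rod angle: sinφ = −(r/L) sinθ ⇒ φ = -11.637°; ω_rod = −rω cosθ/√(L²−r²sin²θ) = +1.2161 rad/s.
V_P = V_A + ω_rod × AP, with AP = 0.0801 m along the rod.
Components: V_Px = −rω sinθ − a·ω_rod·sinφ = -1.0962 m/s;  V_Py = rω cosθ + a·ω_rod·cosφ = -0.27146 m/s.
|V_P| = √(V_Px² + V_Py²) = 1.1293 m/s.

1.13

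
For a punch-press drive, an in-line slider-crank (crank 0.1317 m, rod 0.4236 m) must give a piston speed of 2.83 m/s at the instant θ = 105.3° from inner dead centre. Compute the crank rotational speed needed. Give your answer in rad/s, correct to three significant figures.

24.4

For an in-line slider-crank, |v_piston| = rω|sinθ|·[1 + r cosθ/√(L² − r² sin²θ)].
With r = 0.1317 m, L = 0.4236 m, θ = 105.3°: the bracketed kinematic factor |dx/dθ| = 0.11611 m.
ω = v/|dx/dθ| = 2.83/0.11611 = 24.374 rad/s.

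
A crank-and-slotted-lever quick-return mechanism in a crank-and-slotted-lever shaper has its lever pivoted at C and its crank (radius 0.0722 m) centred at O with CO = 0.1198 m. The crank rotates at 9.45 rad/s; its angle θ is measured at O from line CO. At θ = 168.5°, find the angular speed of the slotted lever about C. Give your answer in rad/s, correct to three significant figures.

ω = 9.45 rad/s
Crank pin A relative to C: A = (d + r cosθ, r sinθ); lever angle φ = atan2(r sinθ, d + r cosθ).
Differentiating tanφ: φ̇ = rω(d cosθ + r)/(d² + r² + 2dr cosθ).
d² + r² + 2dr cosθ = |CA|² = 0.00261304 m²;  d cosθ + r = -0.045195 m.
|ω_lever| = |0.0722·9.45·-0.045195| / 0.00261304 = 11.801 rad/s.

11.8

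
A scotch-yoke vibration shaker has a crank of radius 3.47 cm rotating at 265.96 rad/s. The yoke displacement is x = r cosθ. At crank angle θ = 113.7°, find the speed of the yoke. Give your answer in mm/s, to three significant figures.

8450

ω = 266 rad/s
x = r cosθ ⇒ ẋ = −rω sinθ.
|v| = rω|sinθ| = 0.0347·266·|sin 113.7°| = 8.4505 m/s = 8450.5 mm/s.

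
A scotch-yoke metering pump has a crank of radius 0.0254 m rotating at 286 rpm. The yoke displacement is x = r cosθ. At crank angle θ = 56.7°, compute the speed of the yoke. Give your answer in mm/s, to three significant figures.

636

ω = 29.95 rad/s (from 286 rpm).
x = r cosθ ⇒ ẋ = −rω sinθ.
|v| = rω|sinθ| = 0.0254·29.95·|sin 56.7°| = 0.63582 m/s = 635.82 mm/s.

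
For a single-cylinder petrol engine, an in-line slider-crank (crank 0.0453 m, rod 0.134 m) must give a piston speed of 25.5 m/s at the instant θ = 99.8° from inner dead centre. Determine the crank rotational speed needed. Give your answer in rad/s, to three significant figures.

608

For an in-line slider-crank, |v_piston| = rω|sinθ|·[1 + r cosθ/√(L² − r² sin²θ)].
With r = 0.0453 m, L = 0.134 m, θ = 99.8°: the bracketed kinematic factor |dx/dθ| = 0.041915 m.
ω = v/|dx/dθ| = 25.5/0.041915 = 608.38 rad/s.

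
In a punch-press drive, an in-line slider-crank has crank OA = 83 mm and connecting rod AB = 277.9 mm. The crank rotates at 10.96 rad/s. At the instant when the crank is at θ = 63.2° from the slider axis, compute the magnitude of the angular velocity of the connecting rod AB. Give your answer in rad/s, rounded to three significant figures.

1.53

ω = 10.96 rad/s
The rod makes angle φ with the slider axis where L sinφ = r sinθ; differentiating, L cosφ·φ̇ = r ω cosθ.
L cosφ = √(L² − r² sin²θ) = 0.26784 m.
|ω_rod| = r ω |cosθ| / √(L² − r² sin²θ) = 0.083·10.96·0.45088/0.26784 = 1.5313 rad/s.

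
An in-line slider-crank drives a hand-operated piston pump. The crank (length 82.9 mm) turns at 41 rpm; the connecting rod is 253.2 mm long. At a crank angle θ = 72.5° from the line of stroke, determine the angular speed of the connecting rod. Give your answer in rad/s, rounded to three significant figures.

0.445

ω = 4.294 rad/s (converted from 41 rpm).
The rod makes angle φ with the slider axis where L sinφ = r sinθ; differentiating, L cosφ·φ̇ = r ω cosθ.
L cosφ = √(L² − r² sin²θ) = 0.24054 m.
|ω_rod| = r ω |cosθ| / √(L² − r² sin²θ) = 0.0829·4.294·0.30071/0.24054 = 0.44496 rad/s.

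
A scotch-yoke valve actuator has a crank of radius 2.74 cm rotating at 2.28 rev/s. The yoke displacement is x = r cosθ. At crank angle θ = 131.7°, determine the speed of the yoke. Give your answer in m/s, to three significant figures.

0.293

ω = 14.33 rad/s (from 2.28 rev/s).
x = r cosθ ⇒ ẋ = −rω sinθ.
|v| = rω|sinθ| = 0.0274·14.33·|sin 131.7°| = 0.29307 m/s.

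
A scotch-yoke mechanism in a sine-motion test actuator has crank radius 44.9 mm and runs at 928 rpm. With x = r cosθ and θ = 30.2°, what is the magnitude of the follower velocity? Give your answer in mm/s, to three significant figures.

2190

ω = 97.18 rad/s (from 928 rpm).
x = r cosθ ⇒ ẋ = −rω sinθ.
|v| = rω|sinθ| = 0.0449·97.18·|sin 30.2°| = 2.1949 m/s = 2194.9 mm/s.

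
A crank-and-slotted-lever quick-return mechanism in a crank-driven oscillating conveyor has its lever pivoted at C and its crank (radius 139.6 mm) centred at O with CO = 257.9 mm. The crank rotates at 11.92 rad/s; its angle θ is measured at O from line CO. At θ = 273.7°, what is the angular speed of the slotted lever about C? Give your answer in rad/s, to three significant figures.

ω = 11.92 rad/s
Crank pin A relative to C: A = (d + r cosθ, r sinθ); lever angle φ = atan2(r sinθ, d + r cosθ).
Differentiating tanφ: φ̇ = rω(d cosθ + r)/(d² + r² + 2dr cosθ).
d² + r² + 2dr cosθ = |CA|² = 0.0906473 m²;  d cosθ + r = +0.15624 m.
|ω_lever| = |0.1396·11.92·+0.15624| / 0.0906473 = 2.8682 rad/s.

2.87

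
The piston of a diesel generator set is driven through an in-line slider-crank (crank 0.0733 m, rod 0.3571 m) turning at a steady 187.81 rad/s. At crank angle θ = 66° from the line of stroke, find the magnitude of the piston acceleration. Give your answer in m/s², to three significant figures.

ω = 187.8 rad/s
x(θ) = r cosθ + √(L² − r² sin²θ); with ω constant, a = ω²·d²x/dθ².
d²x/dθ² = −r cosθ − r²(cos2θ)/√u − r⁴ sin²2θ/(4u^{3/2}),  u = L² − r² sin²θ = 0.123036 m².
Substituting r = 0.0733 m, L = 0.3571 m, θ = 66°: d²x/dθ² = -0.019657 m.
a = ω²·d²x/dθ² = (187.8)²·(-0.019657) = -693.34 m/s²;  |a| = 693.34 m/s².

693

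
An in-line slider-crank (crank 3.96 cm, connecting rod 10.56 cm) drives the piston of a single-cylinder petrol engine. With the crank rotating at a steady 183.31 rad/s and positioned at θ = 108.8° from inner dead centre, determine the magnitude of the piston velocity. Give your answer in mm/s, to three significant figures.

ω = 183.3 rad/s
For an in-line slider-crank, x = r cosθ + √(L² − r² sin²θ), so v = −rω sinθ·[1 + r cosθ/√(L² − r² sin²θ)].
With r = 0.0396 m, L = 0.1056 m, θ = 108.8°: √(L² − r² sin²θ) = 0.098722 m.
v = −0.0396·183.3·0.94665·[1 + 0.0396·-0.32227/0.098722] = -5.9835 m/s.
|v| = 5.9835 m/s = 5983.5 mm/s.

5980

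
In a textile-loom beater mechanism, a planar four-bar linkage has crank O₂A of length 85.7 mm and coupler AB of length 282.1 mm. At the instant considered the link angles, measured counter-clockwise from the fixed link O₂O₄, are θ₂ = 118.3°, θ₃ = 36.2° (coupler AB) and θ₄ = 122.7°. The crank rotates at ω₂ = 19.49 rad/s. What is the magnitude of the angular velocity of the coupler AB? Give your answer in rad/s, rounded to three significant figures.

ω₂ = 19.49 rad/s
Differentiating the loop-closure r₂e^{iθ₂}+r₃e^{iθ₃}=r₁+r₄e^{iθ₄} gives r₂ω₂e^{iθ₂}+r₃ω₃e^{iθ₃}=r₄ω₄e^{iθ₄}.
Eliminating the other unknown: ω₃ = r₂ω₂ sin(θ₄−θ₂) / [r₃ sin(θ₃−θ₄)].
Numerator sine = +0.07672; denominator sine = -0.99813.
Result = 0.0857·19.49·(+0.07672) / (0.2821·(-0.99813)) = -0.4551 rad/s; magnitude 0.4551 rad/s.

0.455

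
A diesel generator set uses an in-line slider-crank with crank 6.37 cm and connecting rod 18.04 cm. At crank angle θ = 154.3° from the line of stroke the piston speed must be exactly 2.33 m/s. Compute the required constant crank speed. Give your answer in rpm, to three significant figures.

1190

For an in-line slider-crank, |v_piston| = rω|sinθ|·[1 + r cosθ/√(L² − r² sin²θ)].
With r = 0.0637 m, L = 0.1804 m, θ = 154.3°: the bracketed kinematic factor |dx/dθ| = 0.01873 m.
ω = v/|dx/dθ| = 2.33/0.01873 = 124.4 rad/s.
N = 60ω/(2π) = 1187.9 rpm.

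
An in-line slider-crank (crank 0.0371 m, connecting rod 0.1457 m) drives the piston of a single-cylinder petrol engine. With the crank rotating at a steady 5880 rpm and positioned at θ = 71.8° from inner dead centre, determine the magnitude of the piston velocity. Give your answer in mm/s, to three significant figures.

ω = 2π·5880/60 = 615.8 rad/s
For an in-line slider-crank, x = r cosθ + √(L² − r² sin²θ), so v = −rω sinθ·[1 + r cosθ/√(L² − r² sin²θ)].
With r = 0.0371 m, L = 0.1457 m, θ = 71.8°: √(L² − r² sin²θ) = 0.14137 m.
v = −0.0371·615.8·0.94997·[1 + 0.0371·0.31233/0.14137] = -23.48 m/s.
|v| = 23.48 m/s = 23480 mm/s.

23500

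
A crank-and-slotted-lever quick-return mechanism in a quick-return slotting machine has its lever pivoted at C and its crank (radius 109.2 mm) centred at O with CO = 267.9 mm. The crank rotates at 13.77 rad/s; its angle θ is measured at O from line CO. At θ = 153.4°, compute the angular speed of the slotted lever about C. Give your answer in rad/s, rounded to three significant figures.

ω = 13.77 rad/s
Crank pin A relative to C: A = (d + r cosθ, r sinθ); lever angle φ = atan2(r sinθ, d + r cosθ).
Differentiating tanφ: φ̇ = rω(d cosθ + r)/(d² + r² + 2dr cosθ).
d² + r² + 2dr cosθ = |CA|² = 0.0313787 m²;  d cosθ + r = -0.13034 m.
|ω_lever| = |0.1092·13.77·-0.13034| / 0.0313787 = 6.2462 rad/s.

6.25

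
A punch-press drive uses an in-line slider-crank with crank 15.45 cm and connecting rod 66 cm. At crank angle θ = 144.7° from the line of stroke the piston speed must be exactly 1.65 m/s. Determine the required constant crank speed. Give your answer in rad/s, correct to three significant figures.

22.9

For an in-line slider-crank, |v_piston| = rω|sinθ|·[1 + r cosθ/√(L² − r² sin²θ)].
With r = 0.1545 m, L = 0.66 m, θ = 144.7°: the bracketed kinematic factor |dx/dθ| = 0.072064 m.
ω = v/|dx/dθ| = 1.65/0.072064 = 22.896 rad/s.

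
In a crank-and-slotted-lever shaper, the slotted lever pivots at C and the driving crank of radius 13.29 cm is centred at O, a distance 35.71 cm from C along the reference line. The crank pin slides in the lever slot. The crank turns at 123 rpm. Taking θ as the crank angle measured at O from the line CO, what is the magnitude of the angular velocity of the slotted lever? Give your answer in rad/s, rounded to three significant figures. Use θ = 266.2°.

1.35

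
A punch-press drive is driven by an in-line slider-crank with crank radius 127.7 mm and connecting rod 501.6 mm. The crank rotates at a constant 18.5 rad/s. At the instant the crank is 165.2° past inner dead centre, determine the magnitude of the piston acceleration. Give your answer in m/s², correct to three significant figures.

32.5

ω = 18.5 rad/s
x(θ) = r cosθ + √(L² − r² sin²θ); with ω constant, a = ω²·d²x/dθ².
d²x/dθ² = −r cosθ − r²(cos2θ)/√u − r⁴ sin²2θ/(4u^{3/2}),  u = L² − r² sin²θ = 0.250538 m².
Substituting r = 0.1277 m, L = 0.5016 m, θ = 165.2°: d²x/dθ² = +0.095006 m.
a = ω²·d²x/dθ² = (18.5)²·(+0.095006) = +32.516 m/s²;  |a| = 32.516 m/s².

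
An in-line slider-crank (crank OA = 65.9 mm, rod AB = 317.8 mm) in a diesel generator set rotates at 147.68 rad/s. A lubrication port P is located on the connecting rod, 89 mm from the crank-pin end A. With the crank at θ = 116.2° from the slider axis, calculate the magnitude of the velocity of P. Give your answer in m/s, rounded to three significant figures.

9.05

ω = 147.7 rad/s.  Crank-pin speed |V_A| = rω = 9.7321 m/s, perpendicular to OA.
Rod angle: sinφ = −(r/L) sinθ ⇒ φ = -10.723°; ω_rod = −rω cosθ/√(L²−r²sin²θ) = +13.761 rad/s.
V_P = V_A + ω_rod × AP, with AP = 0.089 m along the rod.
Components: V_Px = −rω sinθ − a·ω_rod·sinφ = -8.5044 m/s;  V_Py = rω cosθ + a·ω_rod·cosφ = -3.0935 m/s.
|V_P| = √(V_Px² + V_Py²) = 9.0495 m/s.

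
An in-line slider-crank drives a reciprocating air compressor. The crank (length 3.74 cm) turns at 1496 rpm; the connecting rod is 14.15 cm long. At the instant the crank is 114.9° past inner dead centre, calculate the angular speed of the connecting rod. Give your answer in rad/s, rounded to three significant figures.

18.0

ω = 156.7 rad/s (converted from 1496 rpm).
The rod makes angle φ with the slider axis where L sinφ = r sinθ; differentiating, L cosφ·φ̇ = r ω cosθ.
L cosφ = √(L² − r² sin²θ) = 0.13737 m.
|ω_rod| = r ω |cosθ| / √(L² − r² sin²θ) = 0.0374·156.7·0.42104/0.13737 = 17.958 rad/s.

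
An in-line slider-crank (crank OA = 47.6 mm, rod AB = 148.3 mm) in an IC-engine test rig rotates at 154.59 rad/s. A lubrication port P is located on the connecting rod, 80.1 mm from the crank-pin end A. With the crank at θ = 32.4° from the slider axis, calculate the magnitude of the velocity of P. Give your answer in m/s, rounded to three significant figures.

ω = 154.6 rad/s.  Crank-pin speed |V_A| = rω = 7.3585 m/s, perpendicular to OA.
Rod angle: sinφ = −(r/L) sinθ ⇒ φ = -9.903°; ω_rod = −rω cosθ/√(L²−r²sin²θ) = -42.528 rad/s.
V_P = V_A + ω_rod × AP, with AP = 0.0801 m along the rod.
Components: V_Px = −rω sinθ − a·ω_rod·sinφ = -4.5287 m/s;  V_Py = rω cosθ + a·ω_rod·cosφ = +2.8572 m/s.
|V_P| = √(V_Px² + V_Py²) = 5.3547 m/s.

5.35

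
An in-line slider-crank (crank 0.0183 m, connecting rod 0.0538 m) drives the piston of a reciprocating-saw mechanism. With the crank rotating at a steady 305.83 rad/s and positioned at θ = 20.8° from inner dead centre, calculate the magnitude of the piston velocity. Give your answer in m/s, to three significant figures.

ω = 305.8 rad/s
For an in-line slider-crank, x = r cosθ + √(L² − r² sin²θ), so v = −rω sinθ·[1 + r cosθ/√(L² − r² sin²θ)].
With r = 0.0183 m, L = 0.0538 m, θ = 20.8°: √(L² − r² sin²θ) = 0.053406 m.
v = −0.0183·305.8·0.35511·[1 + 0.0183·0.93483/0.053406] = -2.624 m/s.
|v| = 2.624 m/s.

2.62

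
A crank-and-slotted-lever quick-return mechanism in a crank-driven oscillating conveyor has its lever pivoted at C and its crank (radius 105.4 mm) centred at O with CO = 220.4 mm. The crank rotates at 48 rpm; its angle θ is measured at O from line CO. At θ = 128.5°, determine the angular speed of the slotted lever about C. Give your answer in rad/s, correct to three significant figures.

0.548

ω = 5.027 rad/s (from 48 rpm).
Crank pin A relative to C: A = (d + r cosθ, r sinθ); lever angle φ = atan2(r sinθ, d + r cosθ).
Differentiating tanφ: φ̇ = rω(d cosθ + r)/(d² + r² + 2dr cosθ).
d² + r² + 2dr cosθ = |CA|² = 0.0307631 m²;  d cosθ + r = -0.031802 m.
|ω_lever| = |0.1054·5.027·-0.031802| / 0.0307631 = 0.54769 rad/s.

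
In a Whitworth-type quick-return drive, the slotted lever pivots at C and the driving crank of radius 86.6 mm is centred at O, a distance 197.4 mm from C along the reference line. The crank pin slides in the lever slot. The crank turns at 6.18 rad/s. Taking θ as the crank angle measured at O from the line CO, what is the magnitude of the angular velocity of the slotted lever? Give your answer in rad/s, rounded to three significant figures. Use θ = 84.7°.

ω = 6.18 rad/s
Crank pin A relative to C: A = (d + r cosθ, r sinθ); lever angle φ = atan2(r sinθ, d + r cosθ).
Differentiating tanφ: φ̇ = rω(d cosθ + r)/(d² + r² + 2dr cosθ).
d² + r² + 2dr cosθ = |CA|² = 0.0496244 m²;  d cosθ + r = +0.10483 m.
|ω_lever| = |0.0866·6.18·+0.10483| / 0.0496244 = 1.1306 rad/s.

1.13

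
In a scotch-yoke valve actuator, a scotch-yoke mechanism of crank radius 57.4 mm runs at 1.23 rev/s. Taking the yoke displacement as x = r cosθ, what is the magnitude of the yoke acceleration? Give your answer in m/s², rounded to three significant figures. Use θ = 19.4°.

3.23

ω = 7.728 rad/s (from 1.23 rev/s).
x = r cosθ ⇒ ẍ = −rω² cosθ (ω constant).
|a| = rω²|cosθ| = 0.0574·(7.728)²·|cos 19.4°| = 3.2337 m/s².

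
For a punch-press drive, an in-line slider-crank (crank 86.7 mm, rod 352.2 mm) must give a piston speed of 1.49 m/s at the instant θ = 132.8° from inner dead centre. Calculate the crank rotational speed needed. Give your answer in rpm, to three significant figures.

For an in-line slider-crank, |v_piston| = rω|sinθ|·[1 + r cosθ/√(L² − r² sin²θ)].
With r = 0.0867 m, L = 0.3522 m, θ = 132.8°: the bracketed kinematic factor |dx/dθ| = 0.052797 m.
ω = v/|dx/dθ| = 1.49/0.052797 = 28.222 rad/s.
N = 60ω/(2π) = 269.5 rpm.

269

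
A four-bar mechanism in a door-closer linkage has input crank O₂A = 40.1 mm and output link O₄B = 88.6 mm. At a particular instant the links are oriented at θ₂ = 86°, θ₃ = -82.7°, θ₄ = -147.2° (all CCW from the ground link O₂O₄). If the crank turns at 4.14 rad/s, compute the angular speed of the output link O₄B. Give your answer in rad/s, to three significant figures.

0.407

ω₂ = 4.14 rad/s
Differentiating the loop-closure r₂e^{iθ₂}+r₃e^{iθ₃}=r₁+r₄e^{iθ₄} gives r₂ω₂e^{iθ₂}+r₃ω₃e^{iθ₃}=r₄ω₄e^{iθ₄}.
Eliminating the other unknown: ω₄ = r₂ω₂ sin(θ₂−θ₃) / [r₄ sin(θ₄−θ₃)].
Numerator sine = +0.19595; denominator sine = -0.90259.
Result = 0.0401·4.14·(+0.19595) / (0.0886·(-0.90259)) = -0.40678 rad/s; magnitude 0.40678 rad/s.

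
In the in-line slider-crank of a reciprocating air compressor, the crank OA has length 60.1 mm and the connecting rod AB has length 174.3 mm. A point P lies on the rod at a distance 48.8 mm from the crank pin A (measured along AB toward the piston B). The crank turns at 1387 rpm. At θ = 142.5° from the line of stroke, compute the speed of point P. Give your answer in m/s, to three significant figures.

6.99

ω = 145.2 rad/s.  Crank-pin speed |V_A| = rω = 8.7293 m/s, perpendicular to OA.
Rod angle: sinφ = −(r/L) sinθ ⇒ φ = -12.117°; ω_rod = −rω cosθ/√(L²−r²sin²θ) = +40.638 rad/s.
V_P = V_A + ω_rod × AP, with AP = 0.0488 m along the rod.
Components: V_Px = −rω sinθ − a·ω_rod·sinφ = -4.8978 m/s;  V_Py = rω cosθ + a·ω_rod·cosφ = -4.9865 m/s.
|V_P| = √(V_Px² + V_Py²) = 6.9895 m/s.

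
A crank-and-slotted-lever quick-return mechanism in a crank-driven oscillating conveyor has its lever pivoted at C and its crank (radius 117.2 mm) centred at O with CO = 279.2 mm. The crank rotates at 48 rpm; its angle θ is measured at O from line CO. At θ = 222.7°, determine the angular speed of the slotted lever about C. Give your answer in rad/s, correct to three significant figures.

ω = 5.027 rad/s (from 48 rpm).
Crank pin A relative to C: A = (d + r cosθ, r sinθ); lever angle φ = atan2(r sinθ, d + r cosθ).
Differentiating tanφ: φ̇ = rω(d cosθ + r)/(d² + r² + 2dr cosθ).
d² + r² + 2dr cosθ = |CA|² = 0.0435924 m²;  d cosθ + r = -0.087988 m.
|ω_lever| = |0.1172·5.027·-0.087988| / 0.0435924 = 1.1891 rad/s.

1.19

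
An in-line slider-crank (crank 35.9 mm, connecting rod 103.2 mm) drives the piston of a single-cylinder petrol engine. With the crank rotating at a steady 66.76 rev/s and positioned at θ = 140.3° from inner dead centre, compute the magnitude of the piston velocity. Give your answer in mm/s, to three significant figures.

6980

ω = 2π·66.8 = 419.5 rad/s
For an in-line slider-crank, x = r cosθ + √(L² − r² sin²θ), so v = −rω sinθ·[1 + r cosθ/√(L² − r² sin²θ)].
With r = 0.0359 m, L = 0.1032 m, θ = 140.3°: √(L² − r² sin²θ) = 0.10062 m.
v = −0.0359·419.5·0.63877·[1 + 0.0359·-0.76940/0.10062] = -6.9785 m/s.
|v| = 6.9785 m/s = 6978.5 mm/s.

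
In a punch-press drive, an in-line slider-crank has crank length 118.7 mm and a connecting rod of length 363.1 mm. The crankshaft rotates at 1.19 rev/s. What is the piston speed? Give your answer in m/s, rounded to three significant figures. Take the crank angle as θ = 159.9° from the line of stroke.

0.211

ω = 2π·1.19 = 7.477 rad/s
For an in-line slider-crank, x = r cosθ + √(L² − r² sin²θ), so v = −rω sinθ·[1 + r cosθ/√(L² − r² sin²θ)].
With r = 0.1187 m, L = 0.3631 m, θ = 159.9°: √(L² − r² sin²θ) = 0.3608 m.
v = −0.1187·7.477·0.34366·[1 + 0.1187·-0.93909/0.3608] = -0.21077 m/s.
|v| = 0.21077 m/s.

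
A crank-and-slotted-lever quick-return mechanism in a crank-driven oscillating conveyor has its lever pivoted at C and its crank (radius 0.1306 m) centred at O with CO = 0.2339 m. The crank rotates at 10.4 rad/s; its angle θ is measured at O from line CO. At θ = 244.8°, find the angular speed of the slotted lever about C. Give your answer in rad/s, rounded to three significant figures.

ω = 10.4 rad/s
Crank pin A relative to C: A = (d + r cosθ, r sinθ); lever angle φ = atan2(r sinθ, d + r cosθ).
Differentiating tanφ: φ̇ = rω(d cosθ + r)/(d² + r² + 2dr cosθ).
d² + r² + 2dr cosθ = |CA|² = 0.0457527 m²;  d cosθ + r = +0.03101 m.
|ω_lever| = |0.1306·10.4·+0.03101| / 0.0457527 = 0.92059 rad/s.

0.921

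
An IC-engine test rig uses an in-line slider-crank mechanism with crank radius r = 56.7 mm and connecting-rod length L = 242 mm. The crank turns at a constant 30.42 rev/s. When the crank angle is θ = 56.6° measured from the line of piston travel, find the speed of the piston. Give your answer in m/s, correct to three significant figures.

10.2

ω = 2π·30.4 = 191.1 rad/s
For an in-line slider-crank, x = r cosθ + √(L² − r² sin²θ), so v = −rω sinθ·[1 + r cosθ/√(L² − r² sin²θ)].
With r = 0.0567 m, L = 0.242 m, θ = 56.6°: √(L² − r² sin²θ) = 0.23733 m.
v = −0.0567·191.1·0.83485·[1 + 0.0567·0.55048/0.23733] = -10.237 m/s.
|v| = 10.237 m/s.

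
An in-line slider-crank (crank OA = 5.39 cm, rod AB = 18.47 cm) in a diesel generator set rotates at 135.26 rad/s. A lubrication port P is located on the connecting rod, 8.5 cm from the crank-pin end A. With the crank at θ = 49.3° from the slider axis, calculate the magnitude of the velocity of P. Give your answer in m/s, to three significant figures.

ω = 135.3 rad/s.  Crank-pin speed |V_A| = rω = 7.2905 m/s, perpendicular to OA.
Rod angle: sinφ = −(r/L) sinθ ⇒ φ = -12.782°; ω_rod = −rω cosθ/√(L²−r²sin²θ) = -26.394 rad/s.
V_P = V_A + ω_rod × AP, with AP = 0.085 m along the rod.
Components: V_Px = −rω sinθ − a·ω_rod·sinφ = -6.0235 m/s;  V_Py = rω cosθ + a·ω_rod·cosφ = +2.5663 m/s.
|V_P| = √(V_Px² + V_Py²) = 6.5474 m/s.

6.55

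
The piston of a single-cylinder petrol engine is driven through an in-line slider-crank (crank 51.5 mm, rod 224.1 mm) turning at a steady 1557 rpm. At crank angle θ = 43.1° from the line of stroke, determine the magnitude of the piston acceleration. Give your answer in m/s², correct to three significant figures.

ω = 2π·1557/60 = 163 rad/s
x(θ) = r cosθ + √(L² − r² sin²θ); with ω constant, a = ω²·d²x/dθ².
d²x/dθ² = −r cosθ − r²(cos2θ)/√u − r⁴ sin²2θ/(4u^{3/2}),  u = L² − r² sin²θ = 0.0489826 m².
Substituting r = 0.0515 m, L = 0.2241 m, θ = 43.1°: d²x/dθ² = -0.038559 m.
a = ω²·d²x/dθ² = (163)²·(-0.038559) = -1025.1 m/s²;  |a| = 1025.1 m/s².

1030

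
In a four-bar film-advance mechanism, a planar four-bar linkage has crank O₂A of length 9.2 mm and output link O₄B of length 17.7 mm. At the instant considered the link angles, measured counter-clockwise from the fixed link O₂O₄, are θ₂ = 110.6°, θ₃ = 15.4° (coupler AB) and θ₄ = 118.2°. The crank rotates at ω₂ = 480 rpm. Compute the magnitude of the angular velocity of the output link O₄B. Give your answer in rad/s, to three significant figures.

26.7

ω₂ = 50.27 rad/s (from 480 rpm).
Differentiating the loop-closure r₂e^{iθ₂}+r₃e^{iθ₃}=r₁+r₄e^{iθ₄} gives r₂ω₂e^{iθ₂}+r₃ω₃e^{iθ₃}=r₄ω₄e^{iθ₄}.
Eliminating the other unknown: ω₄ = r₂ω₂ sin(θ₂−θ₃) / [r₄ sin(θ₄−θ₃)].
Numerator sine = +0.99588; denominator sine = +0.97515.
Result = 0.0092·50.27·(+0.99588) / (0.0177·(+0.97515)) = +26.682 rad/s; magnitude 26.682 rad/s.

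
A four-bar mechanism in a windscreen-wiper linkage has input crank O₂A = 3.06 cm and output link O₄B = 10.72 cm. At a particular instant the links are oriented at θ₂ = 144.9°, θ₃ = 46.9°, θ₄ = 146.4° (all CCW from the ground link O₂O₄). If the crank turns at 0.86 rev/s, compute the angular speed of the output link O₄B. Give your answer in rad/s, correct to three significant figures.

1.55

ω₂ = 5.404 rad/s (from 0.86 rev/s).
Differentiating the loop-closure r₂e^{iθ₂}+r₃e^{iθ₃}=r₁+r₄e^{iθ₄} gives r₂ω₂e^{iθ₂}+r₃ω₃e^{iθ₃}=r₄ω₄e^{iθ₄}.
Eliminating the other unknown: ω₄ = r₂ω₂ sin(θ₂−θ₃) / [r₄ sin(θ₄−θ₃)].
Numerator sine = +0.99027; denominator sine = +0.98629.
Result = 0.0306·5.404·(+0.99027) / (0.1072·(+0.98629)) = +1.5487 rad/s; magnitude 1.5487 rad/s.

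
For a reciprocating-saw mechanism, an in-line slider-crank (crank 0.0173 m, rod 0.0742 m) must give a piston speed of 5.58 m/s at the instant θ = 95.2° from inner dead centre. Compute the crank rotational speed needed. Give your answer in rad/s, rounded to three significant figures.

331

For an in-line slider-crank, |v_piston| = rω|sinθ|·[1 + r cosθ/√(L² − r² sin²θ)].
With r = 0.0173 m, L = 0.0742 m, θ = 95.2°: the bracketed kinematic factor |dx/dθ| = 0.016855 m.
ω = v/|dx/dθ| = 5.58/0.016855 = 331.07 rad/s.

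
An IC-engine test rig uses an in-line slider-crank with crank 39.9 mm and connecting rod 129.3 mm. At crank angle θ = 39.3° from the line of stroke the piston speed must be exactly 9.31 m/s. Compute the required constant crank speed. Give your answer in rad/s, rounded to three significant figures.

296

For an in-line slider-crank, |v_piston| = rω|sinθ|·[1 + r cosθ/√(L² − r² sin²θ)].
With r = 0.0399 m, L = 0.1293 m, θ = 39.3°: the bracketed kinematic factor |dx/dθ| = 0.031425 m.
ω = v/|dx/dθ| = 9.31/0.031425 = 296.26 rad/s.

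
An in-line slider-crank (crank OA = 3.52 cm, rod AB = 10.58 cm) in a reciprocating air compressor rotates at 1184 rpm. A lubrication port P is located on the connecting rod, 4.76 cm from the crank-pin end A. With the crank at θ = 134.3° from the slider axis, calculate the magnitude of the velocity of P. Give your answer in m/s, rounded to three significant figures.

ω = 124 rad/s.  Crank-pin speed |V_A| = rω = 4.3644 m/s, perpendicular to OA.
Rod angle: sinφ = −(r/L) sinθ ⇒ φ = -13.775°; ω_rod = −rω cosθ/√(L²−r²sin²θ) = +29.664 rad/s.
V_P = V_A + ω_rod × AP, with AP = 0.0476 m along the rod.
Components: V_Px = −rω sinθ − a·ω_rod·sinφ = -2.7873 m/s;  V_Py = rω cosθ + a·ω_rod·cosφ = -1.6768 m/s.
|V_P| = √(V_Px² + V_Py²) = 3.2528 m/s.

3.25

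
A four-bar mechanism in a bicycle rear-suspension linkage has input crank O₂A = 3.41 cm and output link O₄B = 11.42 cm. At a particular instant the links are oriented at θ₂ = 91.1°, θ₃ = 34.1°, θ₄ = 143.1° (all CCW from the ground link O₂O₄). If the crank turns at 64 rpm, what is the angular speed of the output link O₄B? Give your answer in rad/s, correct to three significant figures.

ω₂ = 6.702 rad/s (from 64 rpm).
Differentiating the loop-closure r₂e^{iθ₂}+r₃e^{iθ₃}=r₁+r₄e^{iθ₄} gives r₂ω₂e^{iθ₂}+r₃ω₃e^{iθ₃}=r₄ω₄e^{iθ₄}.
Eliminating the other unknown: ω₄ = r₂ω₂ sin(θ₂−θ₃) / [r₄ sin(θ₄−θ₃)].
Numerator sine = +0.83867; denominator sine = +0.94552.
Result = 0.0341·6.702·(+0.83867) / (0.1142·(+0.94552)) = +1.7751 rad/s; magnitude 1.7751 rad/s.

1.78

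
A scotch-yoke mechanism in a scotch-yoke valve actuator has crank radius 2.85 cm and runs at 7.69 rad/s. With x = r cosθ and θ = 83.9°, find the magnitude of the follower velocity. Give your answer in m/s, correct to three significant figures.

ω = 7.69 rad/s
x = r cosθ ⇒ ẋ = −rω sinθ.
|v| = rω|sinθ| = 0.0285·7.69·|sin 83.9°| = 0.21792 m/s.

0.218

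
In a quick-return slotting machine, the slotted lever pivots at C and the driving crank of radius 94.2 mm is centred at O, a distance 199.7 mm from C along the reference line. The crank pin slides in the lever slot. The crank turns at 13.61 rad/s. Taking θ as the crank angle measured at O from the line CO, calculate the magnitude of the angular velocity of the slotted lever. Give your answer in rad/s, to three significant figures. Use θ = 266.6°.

2.27

ω = 13.61 rad/s
Crank pin A relative to C: A = (d + r cosθ, r sinθ); lever angle φ = atan2(r sinθ, d + r cosθ).
Differentiating tanφ: φ̇ = rω(d cosθ + r)/(d² + r² + 2dr cosθ).
d² + r² + 2dr cosθ = |CA|² = 0.0465224 m²;  d cosθ + r = +0.082357 m.
|ω_lever| = |0.0942·13.61·+0.082357| / 0.0465224 = 2.2696 rad/s.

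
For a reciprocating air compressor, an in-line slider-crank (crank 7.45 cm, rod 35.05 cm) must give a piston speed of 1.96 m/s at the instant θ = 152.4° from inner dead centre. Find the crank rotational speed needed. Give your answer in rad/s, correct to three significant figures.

70.0

For an in-line slider-crank, |v_piston| = rω|sinθ|·[1 + r cosθ/√(L² − r² sin²θ)].
With r = 0.0745 m, L = 0.3505 m, θ = 152.4°: the bracketed kinematic factor |dx/dθ| = 0.027982 m.
ω = v/|dx/dθ| = 1.96/0.027982 = 70.044 rad/s.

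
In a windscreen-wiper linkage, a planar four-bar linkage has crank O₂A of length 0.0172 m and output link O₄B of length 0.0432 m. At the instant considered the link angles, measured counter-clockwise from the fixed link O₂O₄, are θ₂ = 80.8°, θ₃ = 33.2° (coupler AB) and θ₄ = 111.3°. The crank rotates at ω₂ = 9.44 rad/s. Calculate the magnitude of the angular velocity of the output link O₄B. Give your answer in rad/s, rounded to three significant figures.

ω₂ = 9.44 rad/s
Differentiating the loop-closure r₂e^{iθ₂}+r₃e^{iθ₃}=r₁+r₄e^{iθ₄} gives r₂ω₂e^{iθ₂}+r₃ω₃e^{iθ₃}=r₄ω₄e^{iθ₄}.
Eliminating the other unknown: ω₄ = r₂ω₂ sin(θ₂−θ₃) / [r₄ sin(θ₄−θ₃)].
Numerator sine = +0.73846; denominator sine = +0.97851.
Result = 0.0172·9.44·(+0.73846) / (0.0432·(+0.97851)) = +2.8365 rad/s; magnitude 2.8365 rad/s.

2.84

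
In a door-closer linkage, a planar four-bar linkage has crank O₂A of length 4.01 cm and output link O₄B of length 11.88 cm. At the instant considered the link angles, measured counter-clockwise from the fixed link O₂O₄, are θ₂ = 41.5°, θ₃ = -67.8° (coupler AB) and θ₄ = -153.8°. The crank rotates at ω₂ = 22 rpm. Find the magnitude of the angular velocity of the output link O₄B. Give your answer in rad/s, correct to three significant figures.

ω₂ = 2.304 rad/s (from 22 rpm).
Differentiating the loop-closure r₂e^{iθ₂}+r₃e^{iθ₃}=r₁+r₄e^{iθ₄} gives r₂ω₂e^{iθ₂}+r₃ω₃e^{iθ₃}=r₄ω₄e^{iθ₄}.
Eliminating the other unknown: ω₄ = r₂ω₂ sin(θ₂−θ₃) / [r₄ sin(θ₄−θ₃)].
Numerator sine = +0.94380; denominator sine = -0.99756.
Result = 0.0401·2.304·(+0.94380) / (0.1188·(-0.99756)) = -0.73573 rad/s; magnitude 0.73573 rad/s.

0.736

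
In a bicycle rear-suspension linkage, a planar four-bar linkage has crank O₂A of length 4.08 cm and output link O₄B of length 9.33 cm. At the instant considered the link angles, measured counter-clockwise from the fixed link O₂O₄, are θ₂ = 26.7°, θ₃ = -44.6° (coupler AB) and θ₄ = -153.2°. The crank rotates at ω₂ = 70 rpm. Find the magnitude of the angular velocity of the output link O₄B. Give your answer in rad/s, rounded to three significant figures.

3.20

ω₂ = 7.33 rad/s (from 70 rpm).
Differentiating the loop-closure r₂e^{iθ₂}+r₃e^{iθ₃}=r₁+r₄e^{iθ₄} gives r₂ω₂e^{iθ₂}+r₃ω₃e^{iθ₃}=r₄ω₄e^{iθ₄}.
Eliminating the other unknown: ω₄ = r₂ω₂ sin(θ₂−θ₃) / [r₄ sin(θ₄−θ₃)].
Numerator sine = +0.94721; denominator sine = -0.94777.
Result = 0.0408·7.33·(+0.94721) / (0.0933·(-0.94777)) = -3.2037 rad/s; magnitude 3.2037 rad/s.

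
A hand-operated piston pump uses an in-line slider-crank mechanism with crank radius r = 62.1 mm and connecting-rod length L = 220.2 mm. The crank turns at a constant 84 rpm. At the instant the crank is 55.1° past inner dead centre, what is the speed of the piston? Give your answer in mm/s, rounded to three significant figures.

522

ω = 2π·84/60 = 8.796 rad/s
For an in-line slider-crank, x = r cosθ + √(L² − r² sin²θ), so v = −rω sinθ·[1 + r cosθ/√(L² − r² sin²θ)].
With r = 0.0621 m, L = 0.2202 m, θ = 55.1°: √(L² − r² sin²θ) = 0.21423 m.
v = −0.0621·8.796·0.82015·[1 + 0.0621·0.57215/0.21423] = -0.52232 m/s.
|v| = 0.52232 m/s = 522.32 mm/s.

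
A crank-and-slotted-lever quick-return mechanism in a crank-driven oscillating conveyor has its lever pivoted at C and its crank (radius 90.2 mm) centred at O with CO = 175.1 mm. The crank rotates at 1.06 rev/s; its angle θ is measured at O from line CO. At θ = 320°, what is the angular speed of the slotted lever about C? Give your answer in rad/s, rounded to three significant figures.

ω = 6.66 rad/s (from 1.06 rev/s).
Crank pin A relative to C: A = (d + r cosθ, r sinθ); lever angle φ = atan2(r sinθ, d + r cosθ).
Differentiating tanφ: φ̇ = rω(d cosθ + r)/(d² + r² + 2dr cosθ).
d² + r² + 2dr cosθ = |CA|² = 0.0629939 m²;  d cosθ + r = +0.22433 m.
|ω_lever| = |0.0902·6.66·+0.22433| / 0.0629939 = 2.1394 rad/s.

2.14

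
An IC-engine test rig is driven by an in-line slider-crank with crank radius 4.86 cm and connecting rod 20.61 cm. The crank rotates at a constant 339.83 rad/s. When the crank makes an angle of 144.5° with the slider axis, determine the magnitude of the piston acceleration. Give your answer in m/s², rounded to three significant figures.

4120

ω = 339.8 rad/s
x(θ) = r cosθ + √(L² − r² sin²θ); with ω constant, a = ω²·d²x/dθ².
d²x/dθ² = −r cosθ − r²(cos2θ)/√u − r⁴ sin²2θ/(4u^{3/2}),  u = L² − r² sin²θ = 0.0416807 m².
Substituting r = 0.0486 m, L = 0.2061 m, θ = 144.5°: d²x/dθ² = +0.035653 m.
a = ω²·d²x/dθ² = (339.8)²·(+0.035653) = +4117.4 m/s²;  |a| = 4117.4 m/s².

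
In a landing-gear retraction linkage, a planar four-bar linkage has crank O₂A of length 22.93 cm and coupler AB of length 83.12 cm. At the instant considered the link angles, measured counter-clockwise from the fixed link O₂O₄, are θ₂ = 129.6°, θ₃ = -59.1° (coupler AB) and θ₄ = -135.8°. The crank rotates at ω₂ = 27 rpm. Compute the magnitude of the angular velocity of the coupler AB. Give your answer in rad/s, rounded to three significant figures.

0.799

ω₂ = 2.827 rad/s (from 27 rpm).
Differentiating the loop-closure r₂e^{iθ₂}+r₃e^{iθ₃}=r₁+r₄e^{iθ₄} gives r₂ω₂e^{iθ₂}+r₃ω₃e^{iθ₃}=r₄ω₄e^{iθ₄}.
Eliminating the other unknown: ω₃ = r₂ω₂ sin(θ₄−θ₂) / [r₃ sin(θ₃−θ₄)].
Numerator sine = +0.99678; denominator sine = +0.97318.
Result = 0.2293·2.827·(+0.99678) / (0.8312·(+0.97318)) = +0.79891 rad/s; magnitude 0.79891 rad/s.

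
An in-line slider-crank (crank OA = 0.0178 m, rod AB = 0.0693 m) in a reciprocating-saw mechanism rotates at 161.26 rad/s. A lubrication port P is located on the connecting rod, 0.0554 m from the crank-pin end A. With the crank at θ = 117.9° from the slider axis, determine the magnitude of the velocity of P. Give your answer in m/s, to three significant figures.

2.30

ω = 161.3 rad/s.  Crank-pin speed |V_A| = rω = 2.8704 m/s, perpendicular to OA.
Rod angle: sinφ = −(r/L) sinθ ⇒ φ = -13.120°; ω_rod = −rω cosθ/√(L²−r²sin²θ) = +19.901 rad/s.
V_P = V_A + ω_rod × AP, with AP = 0.0554 m along the rod.
Components: V_Px = −rω sinθ − a·ω_rod·sinφ = -2.2865 m/s;  V_Py = rω cosθ + a·ω_rod·cosφ = -0.26941 m/s.
|V_P| = √(V_Px² + V_Py²) = 2.3023 m/s.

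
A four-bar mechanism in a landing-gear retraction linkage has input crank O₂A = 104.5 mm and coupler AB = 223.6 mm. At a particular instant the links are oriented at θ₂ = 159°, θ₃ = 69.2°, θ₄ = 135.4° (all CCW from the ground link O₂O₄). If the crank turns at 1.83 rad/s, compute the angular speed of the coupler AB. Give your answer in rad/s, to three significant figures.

0.374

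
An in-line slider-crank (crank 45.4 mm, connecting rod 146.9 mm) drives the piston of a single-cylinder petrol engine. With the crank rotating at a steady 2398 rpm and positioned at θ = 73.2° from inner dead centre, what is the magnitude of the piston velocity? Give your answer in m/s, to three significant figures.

11.9

ω = 2π·2398/60 = 251.1 rad/s
For an in-line slider-crank, x = r cosθ + √(L² − r² sin²θ), so v = −rω sinθ·[1 + r cosθ/√(L² − r² sin²θ)].
With r = 0.0454 m, L = 0.1469 m, θ = 73.2°: √(L² − r² sin²θ) = 0.14032 m.
v = −0.0454·251.1·0.95732·[1 + 0.0454·0.28903/0.14032] = -11.935 m/s.
|v| = 11.935 m/s.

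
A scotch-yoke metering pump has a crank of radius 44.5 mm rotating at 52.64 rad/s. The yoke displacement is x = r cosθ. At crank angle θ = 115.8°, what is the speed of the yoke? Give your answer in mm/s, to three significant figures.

ω = 52.64 rad/s
x = r cosθ ⇒ ẋ = −rω sinθ.
|v| = rω|sinθ| = 0.0445·52.64·|sin 115.8°| = 2.109 m/s = 2109 mm/s.

2110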